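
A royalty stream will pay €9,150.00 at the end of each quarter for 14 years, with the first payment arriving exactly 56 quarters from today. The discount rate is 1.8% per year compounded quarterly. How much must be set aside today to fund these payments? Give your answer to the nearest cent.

€353,127.93

Ordinary annuity of 56 payments, first payment at period 56.
Periodic rate r = 0.018/4 per quarter; n is counted in quarters.
The ordinary-annuity PV formula values the stream one period before the first payment (period 55); discount that back 55 periods:
PV₀ = 9,150 × [1 − (1+r)^−56] / r × (1+r)^−55 = €353,127.93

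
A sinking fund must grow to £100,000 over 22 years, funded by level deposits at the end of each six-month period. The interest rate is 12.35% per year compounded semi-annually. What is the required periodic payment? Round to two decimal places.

£476.35

Level ordinary annuity; solve FV = PMT × [((1+r)^n − 1)/r] for PMT.
Periodic rate r = 0.1235/2 per half-year; n is counted in half-years.
With n = 44: PMT = 100,000 / ([((1+r)^n − 1)/r]) = £476.35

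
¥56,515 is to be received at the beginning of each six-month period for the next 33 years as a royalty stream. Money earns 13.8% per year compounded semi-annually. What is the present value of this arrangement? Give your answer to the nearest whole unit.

This is an annuity due: 66 payments of ¥56,515 at the beginning of each six-month period.
Periodic rate r = 0.138/2 per half-year; n is counted in half-years.
PV = PMT × [(1 − (1+r)^−n)/r] × (1+r) = 56,515 × [1 − (1+r)^−66] / r × (1+r) = ¥864,864

¥864,864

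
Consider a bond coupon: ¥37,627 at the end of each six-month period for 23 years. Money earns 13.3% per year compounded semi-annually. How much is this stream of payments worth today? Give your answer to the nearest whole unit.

This is an ordinary annuity: 46 payments of ¥37,627 at the end of each six-month period.
Periodic rate r = 0.133/2 per half-year; n is counted in half-years.
PV = PMT × [(1 − (1+r)^−n)/r] = 37,627 × [1 − (1+r)^−46] / r = ¥536,546

¥536,546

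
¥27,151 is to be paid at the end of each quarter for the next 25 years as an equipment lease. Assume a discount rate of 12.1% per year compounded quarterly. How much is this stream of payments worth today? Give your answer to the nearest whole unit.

¥851,971

This is an ordinary annuity: 100 payments of ¥27,151 at the end of each quarter.
Periodic rate r = 0.121/4 per quarter; n is counted in quarters.
PV = PMT × [(1 − (1+r)^−n)/r] = 27,151 × [1 − (1+r)^−100] / r = ¥851,971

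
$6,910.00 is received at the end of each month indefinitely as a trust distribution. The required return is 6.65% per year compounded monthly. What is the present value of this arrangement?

Periodic rate r = 0.0665/12 per month.
Level perpetuity: PV = PMT / r = 6,910 / (0.0665/12) = $1,246,917.29.

$1,246,917.29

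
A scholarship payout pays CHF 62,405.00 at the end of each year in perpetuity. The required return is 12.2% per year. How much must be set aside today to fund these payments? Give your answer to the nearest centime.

CHF 511,516.39

Periodic rate r = 0.122 per year.
Level perpetuity: PV = PMT / r = 62,405 / (0.122) = CHF 511,516.39.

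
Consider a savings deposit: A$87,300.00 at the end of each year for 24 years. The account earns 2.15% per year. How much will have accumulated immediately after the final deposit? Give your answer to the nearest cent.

This is an ordinary annuity: 24 deposits of A$87,300.00 at the end of each year.
Periodic rate r = 0.0215 per year.
FV = PMT × [((1+r)^n − 1)/r] = 87,300 × [(1+r)^24 − 1] / r = A$2,704,984.86

A$2,704,984.86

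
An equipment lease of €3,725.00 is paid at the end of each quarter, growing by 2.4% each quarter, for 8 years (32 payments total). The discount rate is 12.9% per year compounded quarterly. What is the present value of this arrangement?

Periodic rate r = 0.129/4 per quarter; n is counted in quarters.
Growing ordinary annuity: PV = PMT₁ × [1 − ((1+g)/(1+r))^n] / (r − g) = 3,725 × [1 − ((1+0.024)/(1+r))^32] / (r − 0.024) = €102,250.68.

€102,250.68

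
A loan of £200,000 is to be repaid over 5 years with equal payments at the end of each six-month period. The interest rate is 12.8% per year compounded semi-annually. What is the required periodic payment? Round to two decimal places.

£27,690.89

Level ordinary annuity; solve PV = PMT × [(1 − (1+r)^−n)/r] for PMT.
Periodic rate r = 0.128/2 per half-year; n is counted in half-years.
With n = 10: PMT = 200,000 / ([(1 − (1+r)^−n)/r]) = £27,690.89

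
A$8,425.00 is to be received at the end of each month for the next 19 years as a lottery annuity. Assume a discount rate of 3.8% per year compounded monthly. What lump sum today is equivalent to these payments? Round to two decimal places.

This is an ordinary annuity: 228 payments of A$8,425.00 at the end of each month.
Periodic rate r = 0.038/12 per month; n is counted in months.
PV = PMT × [(1 − (1+r)^−n)/r] = 8,425 × [1 − (1+r)^−228] / r = A$1,366,621.38

A$1,366,621.38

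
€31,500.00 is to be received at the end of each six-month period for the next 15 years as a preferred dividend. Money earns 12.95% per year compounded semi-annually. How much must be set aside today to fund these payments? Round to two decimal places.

€412,416.66

This is an ordinary annuity: 30 payments of €31,500.00 at the end of each six-month period.
Periodic rate r = 0.1295/2 per half-year; n is counted in half-years.
PV = PMT × [(1 − (1+r)^−n)/r] = 31,500 × [1 − (1+r)^−30] / r = €412,416.66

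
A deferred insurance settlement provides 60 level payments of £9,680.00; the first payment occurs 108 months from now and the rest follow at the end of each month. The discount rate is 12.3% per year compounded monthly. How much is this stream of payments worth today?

£145,147.75

Ordinary annuity of 60 payments, first payment at period 108.
Periodic rate r = 0.123/12 per month; n is counted in months.
The ordinary-annuity PV formula values the stream one period before the first payment (period 107); discount that back 107 periods:
PV₀ = 9,680 × [1 − (1+r)^−60] / r × (1+r)^−107 = £145,147.75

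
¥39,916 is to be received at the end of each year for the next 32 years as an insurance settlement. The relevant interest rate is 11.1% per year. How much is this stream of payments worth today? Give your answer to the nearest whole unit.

¥347,216

This is an ordinary annuity: 32 payments of ¥39,916 at the end of each year.
Periodic rate r = 0.111 per year.
PV = PMT × [(1 − (1+r)^−n)/r] = 39,916 × [1 − (1+r)^−32] / r = ¥347,216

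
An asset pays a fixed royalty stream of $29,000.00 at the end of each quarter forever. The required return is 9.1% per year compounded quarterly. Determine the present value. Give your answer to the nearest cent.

Periodic rate r = 0.091/4 per quarter.
Level perpetuity: PV = PMT / r = 29,000 / (0.091/4) = $1,274,725.27.

$1,274,725.27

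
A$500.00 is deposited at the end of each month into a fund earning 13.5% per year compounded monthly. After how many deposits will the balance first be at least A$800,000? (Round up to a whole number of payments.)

Periodic rate r = 0.135/12 per month; n is counted in months.
Ordinary annuity FV: 800,000 = 500 × [((1+r)^n − 1)/r].
(1+r)^n = 1 + 800,000 × r / 500, so n = ln(1 + 800,000·r/500) / ln(1+r) = 263.20.
Round up to a whole number of payments: n = 264.

264 payments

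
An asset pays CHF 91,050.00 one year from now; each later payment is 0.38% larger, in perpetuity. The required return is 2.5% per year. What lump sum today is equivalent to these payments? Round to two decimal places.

Periodic rate r = 0.025 per year.
Growing perpetuity (Gordon): PV = PMT₁ / (r − g) = 91,050 / (r − 0.0038) = CHF 4,294,811.32.

CHF 4,294,811.32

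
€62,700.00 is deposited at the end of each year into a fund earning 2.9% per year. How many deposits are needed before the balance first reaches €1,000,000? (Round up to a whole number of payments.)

Periodic rate r = 0.029 per year.
Ordinary annuity FV: 1,000,000 = 62,700 × [((1+r)^n − 1)/r].
(1+r)^n = 1 + 1,000,000 × r / 62,700, so n = ln(1 + 1,000,000·r/62,700) / ln(1+r) = 13.30.
Round up to a whole number of payments: n = 14.

14 payments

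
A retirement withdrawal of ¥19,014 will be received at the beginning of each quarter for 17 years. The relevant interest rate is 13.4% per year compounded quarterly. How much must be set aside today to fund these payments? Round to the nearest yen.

¥524,190

This is an annuity due: 68 payments of ¥19,014 at the beginning of each quarter.
Periodic rate r = 0.134/4 per quarter; n is counted in quarters.
PV = PMT × [(1 − (1+r)^−n)/r] × (1+r) = 19,014 × [1 − (1+r)^−68] / r × (1+r) = ¥524,190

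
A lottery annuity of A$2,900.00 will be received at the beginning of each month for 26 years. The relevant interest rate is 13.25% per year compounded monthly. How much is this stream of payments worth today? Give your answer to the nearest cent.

This is an annuity due: 312 payments of A$2,900.00 at the beginning of each month.
Periodic rate r = 0.1325/12 per month; n is counted in months.
PV = PMT × [(1 − (1+r)^−n)/r] × (1+r) = 2,900 × [1 − (1+r)^−312] / r × (1+r) = A$256,908.00

A$256,908.00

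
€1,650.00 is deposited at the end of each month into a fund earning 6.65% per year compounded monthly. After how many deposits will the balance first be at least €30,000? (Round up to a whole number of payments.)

Periodic rate r = 0.0665/12 per month; n is counted in months.
Ordinary annuity FV: 30,000 = 1,650 × [((1+r)^n − 1)/r].
(1+r)^n = 1 + 30,000 × r / 1,650, so n = ln(1 + 30,000·r/1,650) / ln(1+r) = 17.37.
Round up to a whole number of payments: n = 18.

18 payments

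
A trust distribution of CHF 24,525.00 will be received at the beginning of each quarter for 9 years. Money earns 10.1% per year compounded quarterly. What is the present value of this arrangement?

This is an annuity due: 36 payments of CHF 24,525.00 at the beginning of each quarter.
Periodic rate r = 0.101/4 per quarter; n is counted in quarters.
PV = PMT × [(1 − (1+r)^−n)/r] × (1+r) = 24,525 × [1 − (1+r)^−36] / r × (1+r) = CHF 590,018.33

CHF 590,018.33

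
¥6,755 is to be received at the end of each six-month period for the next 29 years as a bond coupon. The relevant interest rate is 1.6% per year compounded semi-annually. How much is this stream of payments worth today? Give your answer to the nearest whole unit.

This is an ordinary annuity: 58 payments of ¥6,755 at the end of each six-month period.
Periodic rate r = 0.016/2 per half-year; n is counted in half-years.
PV = PMT × [(1 − (1+r)^−n)/r] = 6,755 × [1 − (1+r)^−58] / r = ¥312,482

¥312,482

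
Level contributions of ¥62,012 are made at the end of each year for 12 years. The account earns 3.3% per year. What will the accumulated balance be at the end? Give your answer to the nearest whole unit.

This is an ordinary annuity: 12 deposits of ¥62,012 at the end of each year.
Periodic rate r = 0.033 per year.
FV = PMT × [((1+r)^n − 1)/r] = 62,012 × [(1+r)^12 − 1] / r = ¥895,227

¥895,227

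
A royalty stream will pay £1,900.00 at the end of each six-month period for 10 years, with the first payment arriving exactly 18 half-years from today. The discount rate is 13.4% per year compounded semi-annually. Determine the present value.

£6,842.45

Ordinary annuity of 20 payments, first payment at period 18.
Periodic rate r = 0.134/2 per half-year; n is counted in half-years.
The ordinary-annuity PV formula values the stream one period before the first payment (period 17); discount that back 17 periods:
PV₀ = 1,900 × [1 − (1+r)^−20] / r × (1+r)^−17 = £6,842.45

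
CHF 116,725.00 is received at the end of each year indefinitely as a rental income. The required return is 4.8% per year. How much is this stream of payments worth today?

Periodic rate r = 0.048 per year.
Level perpetuity: PV = PMT / r = 116,725 / (0.048) = CHF 2,431,770.83.

CHF 2,431,770.83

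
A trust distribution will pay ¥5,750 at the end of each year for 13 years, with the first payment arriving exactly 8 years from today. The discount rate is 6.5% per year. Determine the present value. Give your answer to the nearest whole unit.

Ordinary annuity of 13 payments, first payment at period 8.
Periodic rate r = 0.065 per year.
The ordinary-annuity PV formula values the stream one period before the first payment (period 7); discount that back 7 periods:
PV₀ = 5,750 × [1 − (1+r)^−13] / r × (1+r)^−7 = ¥31,820

¥31,820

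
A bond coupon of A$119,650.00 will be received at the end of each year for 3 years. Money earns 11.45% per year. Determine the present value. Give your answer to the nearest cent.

This is an ordinary annuity: 3 payments of A$119,650.00 at the end of each year.
Periodic rate r = 0.1145 per year.
PV = PMT × [(1 − (1+r)^−n)/r] = 119,650 × [1 − (1+r)^−3] / r = A$290,117.15

A$290,117.15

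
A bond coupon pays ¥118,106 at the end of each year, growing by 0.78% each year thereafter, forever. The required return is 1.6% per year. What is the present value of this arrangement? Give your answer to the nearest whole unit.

Periodic rate r = 0.016 per year.
Growing perpetuity (Gordon): PV = PMT₁ / (r − g) = 118,106 / (r − 0.0078) = ¥14,403,171.

¥14,403,171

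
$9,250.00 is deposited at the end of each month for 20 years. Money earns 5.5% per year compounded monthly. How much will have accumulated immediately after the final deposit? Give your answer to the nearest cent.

This is an ordinary annuity: 240 deposits of $9,250.00 at the end of each month.
Periodic rate r = 0.055/12 per month; n is counted in months.
FV = PMT × [((1+r)^n − 1)/r] = 9,250 × [(1+r)^240 − 1] / r = $4,029,553.41

$4,029,553.41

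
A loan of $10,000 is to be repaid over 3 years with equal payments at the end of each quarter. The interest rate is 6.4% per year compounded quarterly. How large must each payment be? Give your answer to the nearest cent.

Level ordinary annuity; solve PV = PMT × [(1 − (1+r)^−n)/r] for PMT.
Periodic rate r = 0.064/4 per quarter; n is counted in quarters.
With n = 12: PMT = 10,000 / ([(1 − (1+r)^−n)/r]) = $922.52

$922.52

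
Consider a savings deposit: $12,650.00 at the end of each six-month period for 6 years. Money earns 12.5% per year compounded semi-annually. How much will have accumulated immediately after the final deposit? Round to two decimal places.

$216,545.73

This is an ordinary annuity: 12 deposits of $12,650.00 at the end of each six-month period.
Periodic rate r = 0.125/2 per half-year; n is counted in half-years.
FV = PMT × [((1+r)^n − 1)/r] = 12,650 × [(1+r)^12 − 1] / r = $216,545.73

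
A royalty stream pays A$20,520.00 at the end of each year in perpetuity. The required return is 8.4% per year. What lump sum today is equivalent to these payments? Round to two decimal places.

A$244,285.71

Periodic rate r = 0.084 per year.
Level perpetuity: PV = PMT / r = 20,520 / (0.084) = A$244,285.71.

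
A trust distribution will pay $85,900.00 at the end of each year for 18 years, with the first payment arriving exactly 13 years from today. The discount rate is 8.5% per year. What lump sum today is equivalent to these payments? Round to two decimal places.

Ordinary annuity of 18 payments, first payment at period 13.
Periodic rate r = 0.085 per year.
The ordinary-annuity PV formula values the stream one period before the first payment (period 12); discount that back 12 periods:
PV₀ = 85,900 × [1 − (1+r)^−18] / r × (1+r)^−12 = $292,245.35

$292,245.35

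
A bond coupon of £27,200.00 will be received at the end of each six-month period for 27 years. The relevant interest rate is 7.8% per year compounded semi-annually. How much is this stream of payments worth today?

£609,074.06

This is an ordinary annuity: 54 payments of £27,200.00 at the end of each six-month period.
Periodic rate r = 0.078/2 per half-year; n is counted in half-years.
PV = PMT × [(1 − (1+r)^−n)/r] = 27,200 × [1 − (1+r)^−54] / r = £609,074.06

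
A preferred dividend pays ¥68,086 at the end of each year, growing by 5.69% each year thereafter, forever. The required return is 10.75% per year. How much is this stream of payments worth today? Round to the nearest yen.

¥1,345,573

Periodic rate r = 0.1075 per year.
Growing perpetuity (Gordon): PV = PMT₁ / (r − g) = 68,086 / (r − 0.0569) = ¥1,345,573.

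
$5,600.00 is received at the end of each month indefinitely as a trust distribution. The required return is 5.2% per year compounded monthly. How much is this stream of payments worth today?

Periodic rate r = 0.052/12 per month.
Level perpetuity: PV = PMT / r = 5,600 / (0.052/12) = $1,292,307.69.

$1,292,307.69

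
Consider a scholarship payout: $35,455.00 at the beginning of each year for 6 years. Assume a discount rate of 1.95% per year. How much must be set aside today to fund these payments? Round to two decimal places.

This is an annuity due: 6 payments of $35,455.00 at the beginning of each year.
Periodic rate r = 0.0195 per year.
PV = PMT × [(1 − (1+r)^−n)/r] × (1+r) = 35,455 × [1 − (1+r)^−6] / r × (1+r) = $202,813.50

$202,813.50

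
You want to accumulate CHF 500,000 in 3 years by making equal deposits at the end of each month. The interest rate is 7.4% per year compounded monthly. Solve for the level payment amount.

Level ordinary annuity; solve FV = PMT × [((1+r)^n − 1)/r] for PMT.
Periodic rate r = 0.074/12 per month; n is counted in months.
With n = 36: PMT = 500,000 / ([((1+r)^n − 1)/r]) = CHF 12,446.82

CHF 12,446.82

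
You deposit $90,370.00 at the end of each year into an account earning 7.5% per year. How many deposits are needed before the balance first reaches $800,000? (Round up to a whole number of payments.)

8 payments

Periodic rate r = 0.075 per year.
Ordinary annuity FV: 800,000 = 90,370 × [((1+r)^n − 1)/r].
(1+r)^n = 1 + 800,000 × r / 90,370, so n = ln(1 + 800,000·r/90,370) / ln(1+r) = 7.04.
Round up to a whole number of payments: n = 8.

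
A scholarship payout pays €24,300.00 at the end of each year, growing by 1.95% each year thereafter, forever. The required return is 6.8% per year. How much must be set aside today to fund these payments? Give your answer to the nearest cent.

Periodic rate r = 0.068 per year.
Growing perpetuity (Gordon): PV = PMT₁ / (r − g) = 24,300 / (r − 0.0195) = €501,030.93.

€501,030.93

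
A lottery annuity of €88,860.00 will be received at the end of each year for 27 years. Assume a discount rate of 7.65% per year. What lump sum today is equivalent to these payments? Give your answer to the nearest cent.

€1,002,836.09

This is an ordinary annuity: 27 payments of €88,860.00 at the end of each year.
Periodic rate r = 0.0765 per year.
PV = PMT × [(1 − (1+r)^−n)/r] = 88,860 × [1 − (1+r)^−27] / r = €1,002,836.09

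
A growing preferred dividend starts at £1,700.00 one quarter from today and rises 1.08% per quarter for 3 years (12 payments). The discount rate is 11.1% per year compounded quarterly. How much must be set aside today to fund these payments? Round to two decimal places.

£18,144.11

Periodic rate r = 0.111/4 per quarter; n is counted in quarters.
Growing ordinary annuity: PV = PMT₁ × [1 − ((1+g)/(1+r))^n] / (r − g) = 1,700 × [1 − ((1+0.0108)/(1+r))^12] / (r − 0.0108) = £18,144.11.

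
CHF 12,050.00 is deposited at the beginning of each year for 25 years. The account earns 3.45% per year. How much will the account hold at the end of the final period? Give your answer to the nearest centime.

CHF 482,321.75

This is an annuity due: 25 deposits of CHF 12,050.00 at the beginning of each year.
Periodic rate r = 0.0345 per year.
FV = PMT × [((1+r)^n − 1)/r] × (1+r) = 12,050 × [(1+r)^25 − 1] / r × (1+r) = CHF 482,321.75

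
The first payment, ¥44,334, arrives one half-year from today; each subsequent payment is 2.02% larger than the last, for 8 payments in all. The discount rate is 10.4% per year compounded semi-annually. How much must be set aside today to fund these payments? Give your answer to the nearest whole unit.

Periodic rate r = 0.104/2 per half-year; n is counted in half-years.
Growing ordinary annuity: PV = PMT₁ × [1 − ((1+g)/(1+r))^n] / (r − g) = 44,334 × [1 − ((1+0.0202)/(1+r))^8] / (r − 0.0202) = ¥303,549.

¥303,549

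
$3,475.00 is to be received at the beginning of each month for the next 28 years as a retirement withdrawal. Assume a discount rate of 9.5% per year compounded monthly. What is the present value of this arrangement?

$411,149.87

This is an annuity due: 336 payments of $3,475.00 at the beginning of each month.
Periodic rate r = 0.095/12 per month; n is counted in months.
PV = PMT × [(1 − (1+r)^−n)/r] × (1+r) = 3,475 × [1 − (1+r)^−336] / r × (1+r) = $411,149.87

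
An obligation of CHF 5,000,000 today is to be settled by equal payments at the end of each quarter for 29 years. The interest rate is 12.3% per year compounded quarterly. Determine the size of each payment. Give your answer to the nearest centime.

CHF 158,472.43

Level ordinary annuity; solve PV = PMT × [(1 − (1+r)^−n)/r] for PMT.
Periodic rate r = 0.123/4 per quarter; n is counted in quarters.
With n = 116: PMT = 5,000,000 / ([(1 − (1+r)^−n)/r]) = CHF 158,472.43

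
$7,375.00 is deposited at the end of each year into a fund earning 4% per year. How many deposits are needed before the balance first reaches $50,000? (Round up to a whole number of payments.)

Periodic rate r = 0.04 per year.
Ordinary annuity FV: 50,000 = 7,375 × [((1+r)^n − 1)/r].
(1+r)^n = 1 + 50,000 × r / 7,375, so n = ln(1 + 50,000·r/7,375) / ln(1+r) = 6.12.
Round up to a whole number of payments: n = 7.

7 payments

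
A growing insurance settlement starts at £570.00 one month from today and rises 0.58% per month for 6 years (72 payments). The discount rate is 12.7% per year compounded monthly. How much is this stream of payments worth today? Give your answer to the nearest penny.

£34,482.33

Periodic rate r = 0.127/12 per month; n is counted in months.
Growing ordinary annuity: PV = PMT₁ × [1 − ((1+g)/(1+r))^n] / (r − g) = 570 × [1 − ((1+0.0058)/(1+r))^72] / (r − 0.0058) = £34,482.33.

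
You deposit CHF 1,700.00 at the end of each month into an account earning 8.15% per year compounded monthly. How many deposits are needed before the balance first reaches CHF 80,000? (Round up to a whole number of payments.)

Periodic rate r = 0.0815/12 per month; n is counted in months.
Ordinary annuity FV: 80,000 = 1,700 × [((1+r)^n − 1)/r].
(1+r)^n = 1 + 80,000 × r / 1,700, so n = ln(1 + 80,000·r/1,700) / ln(1+r) = 40.97.
Round up to a whole number of payments: n = 41.

41 payments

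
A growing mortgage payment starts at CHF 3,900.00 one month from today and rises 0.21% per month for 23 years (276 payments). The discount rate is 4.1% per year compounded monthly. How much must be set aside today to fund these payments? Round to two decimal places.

Periodic rate r = 0.041/12 per month; n is counted in months.
Growing ordinary annuity: PV = PMT₁ × [1 − ((1+g)/(1+r))^n] / (r − g) = 3,900 × [1 − ((1+0.0021)/(1+r))^276] / (r − 0.0021) = CHF 900,445.00.

CHF 900,445.00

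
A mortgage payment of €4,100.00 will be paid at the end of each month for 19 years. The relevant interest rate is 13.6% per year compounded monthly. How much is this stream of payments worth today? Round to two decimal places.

This is an ordinary annuity: 228 payments of €4,100.00 at the end of each month.
Periodic rate r = 0.136/12 per month; n is counted in months.
PV = PMT × [(1 − (1+r)^−n)/r] = 4,100 × [1 − (1+r)^−228] / r = €334,062.09

€334,062.09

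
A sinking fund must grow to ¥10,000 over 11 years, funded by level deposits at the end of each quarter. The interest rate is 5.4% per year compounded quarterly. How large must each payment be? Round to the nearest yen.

¥168

Level ordinary annuity; solve FV = PMT × [((1+r)^n − 1)/r] for PMT.
Periodic rate r = 0.054/4 per quarter; n is counted in quarters.
With n = 44: PMT = 10,000 / ([((1+r)^n − 1)/r]) = ¥168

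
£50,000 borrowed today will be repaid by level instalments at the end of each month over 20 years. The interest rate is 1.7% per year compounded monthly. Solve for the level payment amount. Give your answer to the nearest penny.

Level ordinary annuity; solve PV = PMT × [(1 − (1+r)^−n)/r] for PMT.
Periodic rate r = 0.017/12 per month; n is counted in months.
With n = 240: PMT = 50,000 / ([(1 − (1+r)^−n)/r]) = £245.90

£245.90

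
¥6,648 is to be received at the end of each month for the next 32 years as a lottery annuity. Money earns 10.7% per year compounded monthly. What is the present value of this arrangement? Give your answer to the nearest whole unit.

This is an ordinary annuity: 384 payments of ¥6,648 at the end of each month.
Periodic rate r = 0.107/12 per month; n is counted in months.
PV = PMT × [(1 − (1+r)^−n)/r] = 6,648 × [1 − (1+r)^−384] / r = ¥720,907

¥720,907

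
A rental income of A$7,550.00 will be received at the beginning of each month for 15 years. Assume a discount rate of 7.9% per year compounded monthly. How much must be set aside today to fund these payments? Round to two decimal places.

This is an annuity due: 180 payments of A$7,550.00 at the beginning of each month.
Periodic rate r = 0.079/12 per month; n is counted in months.
PV = PMT × [(1 − (1+r)^−n)/r] × (1+r) = 7,550 × [1 − (1+r)^−180] / r × (1+r) = A$800,063.13

A$800,063.13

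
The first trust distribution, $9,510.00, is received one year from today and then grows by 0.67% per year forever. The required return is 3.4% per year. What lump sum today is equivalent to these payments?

$348,351.65

Periodic rate r = 0.034 per year.
Growing perpetuity (Gordon): PV = PMT₁ / (r − g) = 9,510 / (r − 0.0067) = $348,351.65.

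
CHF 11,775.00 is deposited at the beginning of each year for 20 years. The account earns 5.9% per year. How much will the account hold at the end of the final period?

CHF 453,805.58

This is an annuity due: 20 deposits of CHF 11,775.00 at the beginning of each year.
Periodic rate r = 0.059 per year.
FV = PMT × [((1+r)^n − 1)/r] × (1+r) = 11,775 × [(1+r)^20 − 1] / r × (1+r) = CHF 453,805.58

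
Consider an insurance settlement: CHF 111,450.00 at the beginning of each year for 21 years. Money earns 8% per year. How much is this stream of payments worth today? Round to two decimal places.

CHF 1,205,682.53

This is an annuity due: 21 payments of CHF 111,450.00 at the beginning of each year.
Periodic rate r = 0.08 per year.
PV = PMT × [(1 − (1+r)^−n)/r] × (1+r) = 111,450 × [1 − (1+r)^−21] / r × (1+r) = CHF 1,205,682.53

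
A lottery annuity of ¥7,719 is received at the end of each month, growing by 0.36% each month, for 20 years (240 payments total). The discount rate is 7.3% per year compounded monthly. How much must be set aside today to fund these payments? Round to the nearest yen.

Periodic rate r = 0.073/12 per month; n is counted in months.
Growing ordinary annuity: PV = PMT₁ × [1 − ((1+g)/(1+r))^n] / (r − g) = 7,719 × [1 − ((1+0.0036)/(1+r))^240] / (r − 0.0036) = ¥1,390,677.

¥1,390,677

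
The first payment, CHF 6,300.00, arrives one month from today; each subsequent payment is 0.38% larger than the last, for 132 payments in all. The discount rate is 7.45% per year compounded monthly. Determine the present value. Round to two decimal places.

CHF 709,362.92

Periodic rate r = 0.0745/12 per month; n is counted in months.
Growing ordinary annuity: PV = PMT₁ × [1 − ((1+g)/(1+r))^n] / (r − g) = 6,300 × [1 − ((1+0.0038)/(1+r))^132] / (r − 0.0038) = CHF 709,362.92.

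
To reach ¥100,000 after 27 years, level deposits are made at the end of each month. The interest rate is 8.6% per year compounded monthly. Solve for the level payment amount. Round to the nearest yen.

¥79

Level ordinary annuity; solve FV = PMT × [((1+r)^n − 1)/r] for PMT.
Periodic rate r = 0.086/12 per month; n is counted in months.
With n = 324: PMT = 100,000 / ([((1+r)^n − 1)/r]) = ¥79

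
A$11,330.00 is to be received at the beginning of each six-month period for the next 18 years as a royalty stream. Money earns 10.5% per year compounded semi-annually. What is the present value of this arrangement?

A$191,139.98

This is an annuity due: 36 payments of A$11,330.00 at the beginning of each six-month period.
Periodic rate r = 0.105/2 per half-year; n is counted in half-years.
PV = PMT × [(1 − (1+r)^−n)/r] × (1+r) = 11,330 × [1 − (1+r)^−36] / r × (1+r) = A$191,139.98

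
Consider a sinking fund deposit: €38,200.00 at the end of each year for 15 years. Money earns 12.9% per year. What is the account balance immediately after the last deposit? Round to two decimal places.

€1,531,482.84

This is an ordinary annuity: 15 deposits of €38,200.00 at the end of each year.
Periodic rate r = 0.129 per year.
FV = PMT × [((1+r)^n − 1)/r] = 38,200 × [(1+r)^15 − 1] / r = €1,531,482.84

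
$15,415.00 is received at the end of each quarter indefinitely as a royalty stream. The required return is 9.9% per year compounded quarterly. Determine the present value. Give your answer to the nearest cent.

$622,828.28

Periodic rate r = 0.099/4 per quarter.
Level perpetuity: PV = PMT / r = 15,415 / (0.099/4) = $622,828.28.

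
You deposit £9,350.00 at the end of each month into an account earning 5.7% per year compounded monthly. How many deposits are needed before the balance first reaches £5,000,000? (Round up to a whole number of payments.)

267 payments

Periodic rate r = 0.057/12 per month; n is counted in months.
Ordinary annuity FV: 5,000,000 = 9,350 × [((1+r)^n − 1)/r].
(1+r)^n = 1 + 5,000,000 × r / 9,350, so n = ln(1 + 5,000,000·r/9,350) / ln(1+r) = 266.77.
Round up to a whole number of payments: n = 267.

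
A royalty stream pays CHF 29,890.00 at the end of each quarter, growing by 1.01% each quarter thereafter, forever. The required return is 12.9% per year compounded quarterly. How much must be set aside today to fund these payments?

Periodic rate r = 0.129/4 per quarter.
Growing perpetuity (Gordon): PV = PMT₁ / (r − g) = 29,890 / (r − 0.0101) = CHF 1,349,435.67.

CHF 1,349,435.67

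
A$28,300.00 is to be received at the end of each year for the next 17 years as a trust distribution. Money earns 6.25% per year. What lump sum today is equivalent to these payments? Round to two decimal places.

This is an ordinary annuity: 17 payments of A$28,300.00 at the end of each year.
Periodic rate r = 0.0625 per year.
PV = PMT × [(1 − (1+r)^−n)/r] = 28,300 × [1 − (1+r)^−17] / r = A$291,247.21

A$291,247.21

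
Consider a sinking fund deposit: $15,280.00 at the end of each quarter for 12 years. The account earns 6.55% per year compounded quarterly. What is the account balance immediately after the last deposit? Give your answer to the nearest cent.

This is an ordinary annuity: 48 deposits of $15,280.00 at the end of each quarter.
Periodic rate r = 0.0655/4 per quarter; n is counted in quarters.
FV = PMT × [((1+r)^n − 1)/r] = 15,280 × [(1+r)^48 − 1] / r = $1,101,722.11

$1,101,722.11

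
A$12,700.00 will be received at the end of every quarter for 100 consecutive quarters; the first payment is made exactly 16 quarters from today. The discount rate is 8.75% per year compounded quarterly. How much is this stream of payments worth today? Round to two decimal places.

A$371,444.59

Ordinary annuity of 100 payments, first payment at period 16.
Periodic rate r = 0.0875/4 per quarter; n is counted in quarters.
The ordinary-annuity PV formula values the stream one period before the first payment (period 15); discount that back 15 periods:
PV₀ = 12,700 × [1 − (1+r)^−100] / r × (1+r)^−15 = A$371,444.59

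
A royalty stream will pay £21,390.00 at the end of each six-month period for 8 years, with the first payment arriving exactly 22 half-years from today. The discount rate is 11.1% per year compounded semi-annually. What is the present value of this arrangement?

£71,728.61

Ordinary annuity of 16 payments, first payment at period 22.
Periodic rate r = 0.111/2 per half-year; n is counted in half-years.
The ordinary-annuity PV formula values the stream one period before the first payment (period 21); discount that back 21 periods:
PV₀ = 21,390 × [1 − (1+r)^−16] / r × (1+r)^−21 = £71,728.61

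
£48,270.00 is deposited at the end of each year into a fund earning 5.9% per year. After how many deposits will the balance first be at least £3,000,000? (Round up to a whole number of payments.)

27 payments

Periodic rate r = 0.059 per year.
Ordinary annuity FV: 3,000,000 = 48,270 × [((1+r)^n − 1)/r].
(1+r)^n = 1 + 3,000,000 × r / 48,270, so n = ln(1 + 3,000,000·r/48,270) / ln(1+r) = 26.87.
Round up to a whole number of payments: n = 27.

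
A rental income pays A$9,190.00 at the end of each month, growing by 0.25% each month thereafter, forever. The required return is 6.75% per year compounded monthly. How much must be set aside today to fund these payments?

Periodic rate r = 0.0675/12 per month.
Growing perpetuity (Gordon): PV = PMT₁ / (r − g) = 9,190 / (r − 0.0025) = A$2,940,800.00.

A$2,940,800.00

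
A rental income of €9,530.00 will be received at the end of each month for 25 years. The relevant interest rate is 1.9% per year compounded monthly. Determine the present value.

This is an ordinary annuity: 300 payments of €9,530.00 at the end of each month.
Periodic rate r = 0.019/12 per month; n is counted in months.
PV = PMT × [(1 − (1+r)^−n)/r] = 9,530 × [1 − (1+r)^−300] / r = €2,274,447.61

€2,274,447.61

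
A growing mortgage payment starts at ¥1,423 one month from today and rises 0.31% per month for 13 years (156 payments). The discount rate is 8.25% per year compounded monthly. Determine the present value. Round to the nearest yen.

Periodic rate r = 0.0825/12 per month; n is counted in months.
Growing ordinary annuity: PV = PMT₁ × [1 − ((1+g)/(1+r))^n] / (r − g) = 1,423 × [1 − ((1+0.0031)/(1+r))^156] / (r − 0.0031) = ¥167,156.

¥167,156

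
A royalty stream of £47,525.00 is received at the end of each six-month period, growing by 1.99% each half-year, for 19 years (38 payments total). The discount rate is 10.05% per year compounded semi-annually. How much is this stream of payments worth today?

£1,052,055.75

Periodic rate r = 0.1005/2 per half-year; n is counted in half-years.
Growing ordinary annuity: PV = PMT₁ × [1 − ((1+g)/(1+r))^n] / (r − g) = 47,525 × [1 − ((1+0.0199)/(1+r))^38] / (r − 0.0199) = £1,052,055.75.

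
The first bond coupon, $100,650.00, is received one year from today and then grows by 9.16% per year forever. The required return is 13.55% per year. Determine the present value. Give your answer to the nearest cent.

$2,292,710.71

Periodic rate r = 0.1355 per year.
Growing perpetuity (Gordon): PV = PMT₁ / (r − g) = 100,650 / (r − 0.0916) = $2,292,710.71.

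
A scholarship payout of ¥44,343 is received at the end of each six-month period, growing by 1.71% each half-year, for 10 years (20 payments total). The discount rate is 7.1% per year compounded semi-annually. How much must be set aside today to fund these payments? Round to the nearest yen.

¥726,193

Periodic rate r = 0.071/2 per half-year; n is counted in half-years.
Growing ordinary annuity: PV = PMT₁ × [1 − ((1+g)/(1+r))^n] / (r − g) = 44,343 × [1 − ((1+0.0171)/(1+r))^20] / (r − 0.0171) = ¥726,193.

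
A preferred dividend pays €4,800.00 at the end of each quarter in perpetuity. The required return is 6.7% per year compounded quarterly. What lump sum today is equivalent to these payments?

Periodic rate r = 0.067/4 per quarter.
Level perpetuity: PV = PMT / r = 4,800 / (0.067/4) = €286,567.16.

€286,567.16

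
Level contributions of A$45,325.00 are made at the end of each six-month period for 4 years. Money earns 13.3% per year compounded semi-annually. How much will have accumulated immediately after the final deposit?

This is an ordinary annuity: 8 deposits of A$45,325.00 at the end of each six-month period.
Periodic rate r = 0.133/2 per half-year; n is counted in half-years.
FV = PMT × [((1+r)^n − 1)/r] = 45,325 × [(1+r)^8 − 1] / r = A$459,204.07

A$459,204.07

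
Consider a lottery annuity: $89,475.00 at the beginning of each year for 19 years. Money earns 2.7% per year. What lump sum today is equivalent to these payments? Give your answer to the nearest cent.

$1,351,871.27

This is an annuity due: 19 payments of $89,475.00 at the beginning of each year.
Periodic rate r = 0.027 per year.
PV = PMT × [(1 − (1+r)^−n)/r] × (1+r) = 89,475 × [1 − (1+r)^−19] / r × (1+r) = $1,351,871.27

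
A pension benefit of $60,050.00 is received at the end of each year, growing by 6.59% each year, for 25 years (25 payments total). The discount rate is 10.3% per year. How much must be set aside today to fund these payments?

$930,480.50

Periodic rate r = 0.103 per year.
Growing ordinary annuity: PV = PMT₁ × [1 − ((1+g)/(1+r))^n] / (r − g) = 60,050 × [1 − ((1+0.0659)/(1+r))^25] / (r − 0.0659) = $930,480.50.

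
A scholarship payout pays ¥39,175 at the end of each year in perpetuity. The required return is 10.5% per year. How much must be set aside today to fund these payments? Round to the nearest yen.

Periodic rate r = 0.105 per year.
Level perpetuity: PV = PMT / r = 39,175 / (0.105) = ¥373,095.

¥373,095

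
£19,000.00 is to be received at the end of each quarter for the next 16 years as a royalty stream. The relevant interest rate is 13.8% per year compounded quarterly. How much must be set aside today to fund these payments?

This is an ordinary annuity: 64 payments of £19,000.00 at the end of each quarter.
Periodic rate r = 0.138/4 per quarter; n is counted in quarters.
PV = PMT × [(1 − (1+r)^−n)/r] = 19,000 × [1 − (1+r)^−64] / r = £487,892.36

£487,892.36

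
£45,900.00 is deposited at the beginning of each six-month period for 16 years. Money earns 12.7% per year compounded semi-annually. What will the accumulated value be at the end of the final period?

This is an annuity due: 32 deposits of £45,900.00 at the beginning of each six-month period.
Periodic rate r = 0.127/2 per half-year; n is counted in half-years.
FV = PMT × [((1+r)^n − 1)/r] × (1+r) = 45,900 × [(1+r)^32 − 1] / r × (1+r) = £4,744,116.55

£4,744,116.55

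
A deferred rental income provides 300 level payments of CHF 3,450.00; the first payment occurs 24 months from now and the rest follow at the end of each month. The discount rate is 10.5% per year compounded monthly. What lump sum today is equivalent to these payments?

Ordinary annuity of 300 payments, first payment at period 24.
Periodic rate r = 0.105/12 per month; n is counted in months.
The ordinary-annuity PV formula values the stream one period before the first payment (period 23); discount that back 23 periods:
PV₀ = 3,450 × [1 − (1+r)^−300] / r × (1+r)^−23 = CHF 299,048.70

CHF 299,048.70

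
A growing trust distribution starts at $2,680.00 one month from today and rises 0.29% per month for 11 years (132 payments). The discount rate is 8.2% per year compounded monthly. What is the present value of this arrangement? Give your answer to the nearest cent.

$274,931.22

Periodic rate r = 0.082/12 per month; n is counted in months.
Growing ordinary annuity: PV = PMT₁ × [1 − ((1+g)/(1+r))^n] / (r − g) = 2,680 × [1 − ((1+0.0029)/(1+r))^132] / (r − 0.0029) = $274,931.22.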